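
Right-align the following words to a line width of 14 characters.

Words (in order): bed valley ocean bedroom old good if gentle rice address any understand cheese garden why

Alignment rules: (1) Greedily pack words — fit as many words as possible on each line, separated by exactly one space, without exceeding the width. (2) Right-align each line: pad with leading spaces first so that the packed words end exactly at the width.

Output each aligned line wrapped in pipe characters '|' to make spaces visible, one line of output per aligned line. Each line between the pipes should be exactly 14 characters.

Answer: |    bed valley|
| ocean bedroom|
|   old good if|
|   gentle rice|
|   address any|
|    understand|
| cheese garden|
|           why|

Derivation:
Line 1: ['bed', 'valley'] (min_width=10, slack=4)
Line 2: ['ocean', 'bedroom'] (min_width=13, slack=1)
Line 3: ['old', 'good', 'if'] (min_width=11, slack=3)
Line 4: ['gentle', 'rice'] (min_width=11, slack=3)
Line 5: ['address', 'any'] (min_width=11, slack=3)
Line 6: ['understand'] (min_width=10, slack=4)
Line 7: ['cheese', 'garden'] (min_width=13, slack=1)
Line 8: ['why'] (min_width=3, slack=11)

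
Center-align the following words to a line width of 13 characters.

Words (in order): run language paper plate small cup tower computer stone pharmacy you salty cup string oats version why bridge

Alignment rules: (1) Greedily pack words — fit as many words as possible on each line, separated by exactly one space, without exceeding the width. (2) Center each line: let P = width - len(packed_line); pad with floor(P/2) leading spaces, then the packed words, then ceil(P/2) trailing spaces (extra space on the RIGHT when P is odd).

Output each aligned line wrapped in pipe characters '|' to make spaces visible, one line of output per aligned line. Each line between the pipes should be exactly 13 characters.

Line 1: ['run', 'language'] (min_width=12, slack=1)
Line 2: ['paper', 'plate'] (min_width=11, slack=2)
Line 3: ['small', 'cup'] (min_width=9, slack=4)
Line 4: ['tower'] (min_width=5, slack=8)
Line 5: ['computer'] (min_width=8, slack=5)
Line 6: ['stone'] (min_width=5, slack=8)
Line 7: ['pharmacy', 'you'] (min_width=12, slack=1)
Line 8: ['salty', 'cup'] (min_width=9, slack=4)
Line 9: ['string', 'oats'] (min_width=11, slack=2)
Line 10: ['version', 'why'] (min_width=11, slack=2)
Line 11: ['bridge'] (min_width=6, slack=7)

Answer: |run language |
| paper plate |
|  small cup  |
|    tower    |
|  computer   |
|    stone    |
|pharmacy you |
|  salty cup  |
| string oats |
| version why |
|   bridge    |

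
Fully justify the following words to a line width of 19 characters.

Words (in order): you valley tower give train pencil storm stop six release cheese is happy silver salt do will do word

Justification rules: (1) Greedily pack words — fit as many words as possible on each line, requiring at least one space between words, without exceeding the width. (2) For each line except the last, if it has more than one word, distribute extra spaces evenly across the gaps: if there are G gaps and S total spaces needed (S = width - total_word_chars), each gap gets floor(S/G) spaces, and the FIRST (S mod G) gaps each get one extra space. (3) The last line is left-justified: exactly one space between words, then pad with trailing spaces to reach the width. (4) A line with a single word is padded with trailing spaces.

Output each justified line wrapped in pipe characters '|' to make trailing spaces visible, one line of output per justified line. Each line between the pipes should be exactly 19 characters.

Answer: |you   valley  tower|
|give  train  pencil|
|storm    stop   six|
|release  cheese  is|
|happy  silver  salt|
|do will do word    |

Derivation:
Line 1: ['you', 'valley', 'tower'] (min_width=16, slack=3)
Line 2: ['give', 'train', 'pencil'] (min_width=17, slack=2)
Line 3: ['storm', 'stop', 'six'] (min_width=14, slack=5)
Line 4: ['release', 'cheese', 'is'] (min_width=17, slack=2)
Line 5: ['happy', 'silver', 'salt'] (min_width=17, slack=2)
Line 6: ['do', 'will', 'do', 'word'] (min_width=15, slack=4)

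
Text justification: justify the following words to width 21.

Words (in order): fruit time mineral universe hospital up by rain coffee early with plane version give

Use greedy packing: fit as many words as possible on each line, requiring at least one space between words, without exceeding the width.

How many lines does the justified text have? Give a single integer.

Answer: 5

Derivation:
Line 1: ['fruit', 'time', 'mineral'] (min_width=18, slack=3)
Line 2: ['universe', 'hospital', 'up'] (min_width=20, slack=1)
Line 3: ['by', 'rain', 'coffee', 'early'] (min_width=20, slack=1)
Line 4: ['with', 'plane', 'version'] (min_width=18, slack=3)
Line 5: ['give'] (min_width=4, slack=17)
Total lines: 5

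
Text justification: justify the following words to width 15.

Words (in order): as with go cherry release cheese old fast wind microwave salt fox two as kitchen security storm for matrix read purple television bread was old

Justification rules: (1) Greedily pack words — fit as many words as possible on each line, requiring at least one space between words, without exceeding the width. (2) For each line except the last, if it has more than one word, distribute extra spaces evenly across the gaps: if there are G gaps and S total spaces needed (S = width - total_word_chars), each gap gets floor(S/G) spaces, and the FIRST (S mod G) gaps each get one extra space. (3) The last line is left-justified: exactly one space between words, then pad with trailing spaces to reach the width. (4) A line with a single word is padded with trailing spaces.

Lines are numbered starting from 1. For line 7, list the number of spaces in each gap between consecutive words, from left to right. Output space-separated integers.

Answer: 2

Derivation:
Line 1: ['as', 'with', 'go'] (min_width=10, slack=5)
Line 2: ['cherry', 'release'] (min_width=14, slack=1)
Line 3: ['cheese', 'old', 'fast'] (min_width=15, slack=0)
Line 4: ['wind', 'microwave'] (min_width=14, slack=1)
Line 5: ['salt', 'fox', 'two', 'as'] (min_width=15, slack=0)
Line 6: ['kitchen'] (min_width=7, slack=8)
Line 7: ['security', 'storm'] (min_width=14, slack=1)
Line 8: ['for', 'matrix', 'read'] (min_width=15, slack=0)
Line 9: ['purple'] (min_width=6, slack=9)
Line 10: ['television'] (min_width=10, slack=5)
Line 11: ['bread', 'was', 'old'] (min_width=13, slack=2)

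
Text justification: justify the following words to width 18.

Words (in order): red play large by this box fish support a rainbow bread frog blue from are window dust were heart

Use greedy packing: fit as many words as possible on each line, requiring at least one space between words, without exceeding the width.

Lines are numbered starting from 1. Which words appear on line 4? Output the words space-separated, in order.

Answer: bread frog blue

Derivation:
Line 1: ['red', 'play', 'large', 'by'] (min_width=17, slack=1)
Line 2: ['this', 'box', 'fish'] (min_width=13, slack=5)
Line 3: ['support', 'a', 'rainbow'] (min_width=17, slack=1)
Line 4: ['bread', 'frog', 'blue'] (min_width=15, slack=3)
Line 5: ['from', 'are', 'window'] (min_width=15, slack=3)
Line 6: ['dust', 'were', 'heart'] (min_width=15, slack=3)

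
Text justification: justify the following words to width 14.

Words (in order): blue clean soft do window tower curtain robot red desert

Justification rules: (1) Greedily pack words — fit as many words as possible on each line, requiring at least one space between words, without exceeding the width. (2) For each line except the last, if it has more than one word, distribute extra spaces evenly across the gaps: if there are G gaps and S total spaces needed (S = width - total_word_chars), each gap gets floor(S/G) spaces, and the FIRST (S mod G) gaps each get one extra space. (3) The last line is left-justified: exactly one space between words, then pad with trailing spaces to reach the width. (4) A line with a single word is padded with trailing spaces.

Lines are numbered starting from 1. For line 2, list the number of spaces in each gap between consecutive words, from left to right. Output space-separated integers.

Answer: 1 1

Derivation:
Line 1: ['blue', 'clean'] (min_width=10, slack=4)
Line 2: ['soft', 'do', 'window'] (min_width=14, slack=0)
Line 3: ['tower', 'curtain'] (min_width=13, slack=1)
Line 4: ['robot', 'red'] (min_width=9, slack=5)
Line 5: ['desert'] (min_width=6, slack=8)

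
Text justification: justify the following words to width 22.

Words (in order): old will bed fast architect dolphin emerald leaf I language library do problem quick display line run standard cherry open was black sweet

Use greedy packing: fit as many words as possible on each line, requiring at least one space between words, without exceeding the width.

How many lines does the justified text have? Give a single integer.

Answer: 8

Derivation:
Line 1: ['old', 'will', 'bed', 'fast'] (min_width=17, slack=5)
Line 2: ['architect', 'dolphin'] (min_width=17, slack=5)
Line 3: ['emerald', 'leaf', 'I'] (min_width=14, slack=8)
Line 4: ['language', 'library', 'do'] (min_width=19, slack=3)
Line 5: ['problem', 'quick', 'display'] (min_width=21, slack=1)
Line 6: ['line', 'run', 'standard'] (min_width=17, slack=5)
Line 7: ['cherry', 'open', 'was', 'black'] (min_width=21, slack=1)
Line 8: ['sweet'] (min_width=5, slack=17)
Total lines: 8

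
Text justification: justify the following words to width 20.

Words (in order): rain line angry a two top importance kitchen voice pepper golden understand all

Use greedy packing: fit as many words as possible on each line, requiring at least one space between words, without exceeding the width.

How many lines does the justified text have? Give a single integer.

Line 1: ['rain', 'line', 'angry', 'a'] (min_width=17, slack=3)
Line 2: ['two', 'top', 'importance'] (min_width=18, slack=2)
Line 3: ['kitchen', 'voice', 'pepper'] (min_width=20, slack=0)
Line 4: ['golden', 'understand'] (min_width=17, slack=3)
Line 5: ['all'] (min_width=3, slack=17)
Total lines: 5

Answer: 5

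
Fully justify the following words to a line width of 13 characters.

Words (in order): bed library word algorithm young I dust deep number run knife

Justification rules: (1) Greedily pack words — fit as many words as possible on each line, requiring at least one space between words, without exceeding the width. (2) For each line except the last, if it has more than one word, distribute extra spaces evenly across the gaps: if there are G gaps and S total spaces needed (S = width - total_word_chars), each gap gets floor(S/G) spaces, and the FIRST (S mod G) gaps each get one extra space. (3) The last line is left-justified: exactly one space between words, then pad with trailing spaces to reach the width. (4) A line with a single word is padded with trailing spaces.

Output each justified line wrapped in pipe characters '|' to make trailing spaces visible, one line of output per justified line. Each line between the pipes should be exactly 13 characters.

Line 1: ['bed', 'library'] (min_width=11, slack=2)
Line 2: ['word'] (min_width=4, slack=9)
Line 3: ['algorithm'] (min_width=9, slack=4)
Line 4: ['young', 'I', 'dust'] (min_width=12, slack=1)
Line 5: ['deep', 'number'] (min_width=11, slack=2)
Line 6: ['run', 'knife'] (min_width=9, slack=4)

Answer: |bed   library|
|word         |
|algorithm    |
|young  I dust|
|deep   number|
|run knife    |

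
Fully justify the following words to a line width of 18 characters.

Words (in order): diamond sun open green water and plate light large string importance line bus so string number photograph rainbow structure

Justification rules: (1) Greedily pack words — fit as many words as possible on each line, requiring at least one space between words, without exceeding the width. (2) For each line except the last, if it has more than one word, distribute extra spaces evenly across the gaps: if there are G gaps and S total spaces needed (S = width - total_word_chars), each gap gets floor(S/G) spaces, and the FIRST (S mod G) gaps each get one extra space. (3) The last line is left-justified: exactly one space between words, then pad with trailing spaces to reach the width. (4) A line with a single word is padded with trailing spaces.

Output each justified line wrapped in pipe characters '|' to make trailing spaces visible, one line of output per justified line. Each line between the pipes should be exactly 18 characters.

Answer: |diamond  sun  open|
|green   water  and|
|plate  light large|
|string  importance|
|line bus so string|
|number  photograph|
|rainbow structure |

Derivation:
Line 1: ['diamond', 'sun', 'open'] (min_width=16, slack=2)
Line 2: ['green', 'water', 'and'] (min_width=15, slack=3)
Line 3: ['plate', 'light', 'large'] (min_width=17, slack=1)
Line 4: ['string', 'importance'] (min_width=17, slack=1)
Line 5: ['line', 'bus', 'so', 'string'] (min_width=18, slack=0)
Line 6: ['number', 'photograph'] (min_width=17, slack=1)
Line 7: ['rainbow', 'structure'] (min_width=17, slack=1)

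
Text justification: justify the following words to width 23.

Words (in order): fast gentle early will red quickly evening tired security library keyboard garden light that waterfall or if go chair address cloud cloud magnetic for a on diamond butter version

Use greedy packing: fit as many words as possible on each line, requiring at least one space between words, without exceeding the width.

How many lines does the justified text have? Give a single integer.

Answer: 8

Derivation:
Line 1: ['fast', 'gentle', 'early', 'will'] (min_width=22, slack=1)
Line 2: ['red', 'quickly', 'evening'] (min_width=19, slack=4)
Line 3: ['tired', 'security', 'library'] (min_width=22, slack=1)
Line 4: ['keyboard', 'garden', 'light'] (min_width=21, slack=2)
Line 5: ['that', 'waterfall', 'or', 'if', 'go'] (min_width=23, slack=0)
Line 6: ['chair', 'address', 'cloud'] (min_width=19, slack=4)
Line 7: ['cloud', 'magnetic', 'for', 'a', 'on'] (min_width=23, slack=0)
Line 8: ['diamond', 'butter', 'version'] (min_width=22, slack=1)
Total lines: 8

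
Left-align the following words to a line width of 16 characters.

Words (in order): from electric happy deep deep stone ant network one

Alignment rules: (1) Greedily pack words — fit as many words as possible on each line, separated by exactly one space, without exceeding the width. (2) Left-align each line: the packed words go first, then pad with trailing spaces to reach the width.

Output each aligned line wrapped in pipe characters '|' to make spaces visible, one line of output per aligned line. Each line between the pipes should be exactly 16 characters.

Line 1: ['from', 'electric'] (min_width=13, slack=3)
Line 2: ['happy', 'deep', 'deep'] (min_width=15, slack=1)
Line 3: ['stone', 'ant'] (min_width=9, slack=7)
Line 4: ['network', 'one'] (min_width=11, slack=5)

Answer: |from electric   |
|happy deep deep |
|stone ant       |
|network one     |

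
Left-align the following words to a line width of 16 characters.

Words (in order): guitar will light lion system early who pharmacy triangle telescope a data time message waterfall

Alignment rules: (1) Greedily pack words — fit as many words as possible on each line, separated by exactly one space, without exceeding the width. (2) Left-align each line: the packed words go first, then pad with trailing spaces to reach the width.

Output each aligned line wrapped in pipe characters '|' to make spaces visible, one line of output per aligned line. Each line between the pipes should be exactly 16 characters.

Answer: |guitar will     |
|light lion      |
|system early who|
|pharmacy        |
|triangle        |
|telescope a data|
|time message    |
|waterfall       |

Derivation:
Line 1: ['guitar', 'will'] (min_width=11, slack=5)
Line 2: ['light', 'lion'] (min_width=10, slack=6)
Line 3: ['system', 'early', 'who'] (min_width=16, slack=0)
Line 4: ['pharmacy'] (min_width=8, slack=8)
Line 5: ['triangle'] (min_width=8, slack=8)
Line 6: ['telescope', 'a', 'data'] (min_width=16, slack=0)
Line 7: ['time', 'message'] (min_width=12, slack=4)
Line 8: ['waterfall'] (min_width=9, slack=7)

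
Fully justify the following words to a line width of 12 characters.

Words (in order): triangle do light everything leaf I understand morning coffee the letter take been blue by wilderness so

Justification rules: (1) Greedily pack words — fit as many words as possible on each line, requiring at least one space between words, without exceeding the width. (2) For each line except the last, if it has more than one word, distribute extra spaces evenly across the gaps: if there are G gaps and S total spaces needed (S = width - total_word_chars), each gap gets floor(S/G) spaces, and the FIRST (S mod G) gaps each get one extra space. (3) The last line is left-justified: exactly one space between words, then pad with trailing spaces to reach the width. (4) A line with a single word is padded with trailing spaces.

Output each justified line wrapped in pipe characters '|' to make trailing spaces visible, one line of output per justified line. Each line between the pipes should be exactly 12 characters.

Answer: |triangle  do|
|light       |
|everything  |
|leaf       I|
|understand  |
|morning     |
|coffee   the|
|letter  take|
|been blue by|
|wilderness  |
|so          |

Derivation:
Line 1: ['triangle', 'do'] (min_width=11, slack=1)
Line 2: ['light'] (min_width=5, slack=7)
Line 3: ['everything'] (min_width=10, slack=2)
Line 4: ['leaf', 'I'] (min_width=6, slack=6)
Line 5: ['understand'] (min_width=10, slack=2)
Line 6: ['morning'] (min_width=7, slack=5)
Line 7: ['coffee', 'the'] (min_width=10, slack=2)
Line 8: ['letter', 'take'] (min_width=11, slack=1)
Line 9: ['been', 'blue', 'by'] (min_width=12, slack=0)
Line 10: ['wilderness'] (min_width=10, slack=2)
Line 11: ['so'] (min_width=2, slack=10)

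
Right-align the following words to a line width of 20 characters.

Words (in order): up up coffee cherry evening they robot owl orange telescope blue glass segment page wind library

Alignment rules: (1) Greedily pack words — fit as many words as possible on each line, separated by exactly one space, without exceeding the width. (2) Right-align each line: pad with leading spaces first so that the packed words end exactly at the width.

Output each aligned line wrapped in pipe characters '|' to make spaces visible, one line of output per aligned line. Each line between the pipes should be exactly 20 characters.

Line 1: ['up', 'up', 'coffee', 'cherry'] (min_width=19, slack=1)
Line 2: ['evening', 'they', 'robot'] (min_width=18, slack=2)
Line 3: ['owl', 'orange', 'telescope'] (min_width=20, slack=0)
Line 4: ['blue', 'glass', 'segment'] (min_width=18, slack=2)
Line 5: ['page', 'wind', 'library'] (min_width=17, slack=3)

Answer: | up up coffee cherry|
|  evening they robot|
|owl orange telescope|
|  blue glass segment|
|   page wind library|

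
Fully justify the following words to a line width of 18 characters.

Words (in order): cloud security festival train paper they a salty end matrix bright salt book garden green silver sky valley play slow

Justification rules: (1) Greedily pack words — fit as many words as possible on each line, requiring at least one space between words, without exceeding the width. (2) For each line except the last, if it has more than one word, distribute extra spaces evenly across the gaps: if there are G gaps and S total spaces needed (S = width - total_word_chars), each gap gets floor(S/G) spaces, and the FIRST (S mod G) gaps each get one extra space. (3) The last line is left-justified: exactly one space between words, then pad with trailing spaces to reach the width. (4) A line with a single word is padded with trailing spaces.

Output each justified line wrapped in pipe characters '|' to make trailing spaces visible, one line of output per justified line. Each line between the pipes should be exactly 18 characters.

Line 1: ['cloud', 'security'] (min_width=14, slack=4)
Line 2: ['festival', 'train'] (min_width=14, slack=4)
Line 3: ['paper', 'they', 'a', 'salty'] (min_width=18, slack=0)
Line 4: ['end', 'matrix', 'bright'] (min_width=17, slack=1)
Line 5: ['salt', 'book', 'garden'] (min_width=16, slack=2)
Line 6: ['green', 'silver', 'sky'] (min_width=16, slack=2)
Line 7: ['valley', 'play', 'slow'] (min_width=16, slack=2)

Answer: |cloud     security|
|festival     train|
|paper they a salty|
|end  matrix bright|
|salt  book  garden|
|green  silver  sky|
|valley play slow  |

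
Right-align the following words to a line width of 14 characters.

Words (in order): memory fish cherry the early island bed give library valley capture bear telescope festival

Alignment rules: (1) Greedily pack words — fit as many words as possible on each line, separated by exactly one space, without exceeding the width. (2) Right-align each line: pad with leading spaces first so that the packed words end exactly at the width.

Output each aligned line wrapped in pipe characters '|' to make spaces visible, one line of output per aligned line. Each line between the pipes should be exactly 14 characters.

Line 1: ['memory', 'fish'] (min_width=11, slack=3)
Line 2: ['cherry', 'the'] (min_width=10, slack=4)
Line 3: ['early', 'island'] (min_width=12, slack=2)
Line 4: ['bed', 'give'] (min_width=8, slack=6)
Line 5: ['library', 'valley'] (min_width=14, slack=0)
Line 6: ['capture', 'bear'] (min_width=12, slack=2)
Line 7: ['telescope'] (min_width=9, slack=5)
Line 8: ['festival'] (min_width=8, slack=6)

Answer: |   memory fish|
|    cherry the|
|  early island|
|      bed give|
|library valley|
|  capture bear|
|     telescope|
|      festival|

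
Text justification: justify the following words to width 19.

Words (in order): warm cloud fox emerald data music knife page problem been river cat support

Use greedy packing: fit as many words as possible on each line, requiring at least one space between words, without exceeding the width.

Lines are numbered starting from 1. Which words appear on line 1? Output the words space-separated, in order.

Answer: warm cloud fox

Derivation:
Line 1: ['warm', 'cloud', 'fox'] (min_width=14, slack=5)
Line 2: ['emerald', 'data', 'music'] (min_width=18, slack=1)
Line 3: ['knife', 'page', 'problem'] (min_width=18, slack=1)
Line 4: ['been', 'river', 'cat'] (min_width=14, slack=5)
Line 5: ['support'] (min_width=7, slack=12)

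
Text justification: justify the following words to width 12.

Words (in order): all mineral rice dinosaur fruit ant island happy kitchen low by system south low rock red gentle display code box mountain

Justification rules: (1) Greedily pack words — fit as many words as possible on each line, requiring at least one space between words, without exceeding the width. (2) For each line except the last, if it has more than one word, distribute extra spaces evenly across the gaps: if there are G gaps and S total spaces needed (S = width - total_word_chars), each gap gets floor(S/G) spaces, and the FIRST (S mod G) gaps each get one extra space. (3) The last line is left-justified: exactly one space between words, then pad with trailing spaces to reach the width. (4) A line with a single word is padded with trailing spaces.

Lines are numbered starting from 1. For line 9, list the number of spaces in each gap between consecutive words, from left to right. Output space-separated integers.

Line 1: ['all', 'mineral'] (min_width=11, slack=1)
Line 2: ['rice'] (min_width=4, slack=8)
Line 3: ['dinosaur'] (min_width=8, slack=4)
Line 4: ['fruit', 'ant'] (min_width=9, slack=3)
Line 5: ['island', 'happy'] (min_width=12, slack=0)
Line 6: ['kitchen', 'low'] (min_width=11, slack=1)
Line 7: ['by', 'system'] (min_width=9, slack=3)
Line 8: ['south', 'low'] (min_width=9, slack=3)
Line 9: ['rock', 'red'] (min_width=8, slack=4)
Line 10: ['gentle'] (min_width=6, slack=6)
Line 11: ['display', 'code'] (min_width=12, slack=0)
Line 12: ['box', 'mountain'] (min_width=12, slack=0)

Answer: 5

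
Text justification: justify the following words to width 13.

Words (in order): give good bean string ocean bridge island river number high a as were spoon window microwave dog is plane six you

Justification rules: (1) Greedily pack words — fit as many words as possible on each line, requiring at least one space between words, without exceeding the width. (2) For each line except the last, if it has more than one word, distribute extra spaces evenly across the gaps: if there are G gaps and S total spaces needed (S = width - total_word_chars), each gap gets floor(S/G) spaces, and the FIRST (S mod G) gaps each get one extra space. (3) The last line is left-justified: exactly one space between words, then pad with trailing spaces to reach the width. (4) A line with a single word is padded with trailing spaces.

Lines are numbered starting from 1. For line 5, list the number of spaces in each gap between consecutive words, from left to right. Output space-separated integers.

Line 1: ['give', 'good'] (min_width=9, slack=4)
Line 2: ['bean', 'string'] (min_width=11, slack=2)
Line 3: ['ocean', 'bridge'] (min_width=12, slack=1)
Line 4: ['island', 'river'] (min_width=12, slack=1)
Line 5: ['number', 'high', 'a'] (min_width=13, slack=0)
Line 6: ['as', 'were', 'spoon'] (min_width=13, slack=0)
Line 7: ['window'] (min_width=6, slack=7)
Line 8: ['microwave', 'dog'] (min_width=13, slack=0)
Line 9: ['is', 'plane', 'six'] (min_width=12, slack=1)
Line 10: ['you'] (min_width=3, slack=10)

Answer: 1 1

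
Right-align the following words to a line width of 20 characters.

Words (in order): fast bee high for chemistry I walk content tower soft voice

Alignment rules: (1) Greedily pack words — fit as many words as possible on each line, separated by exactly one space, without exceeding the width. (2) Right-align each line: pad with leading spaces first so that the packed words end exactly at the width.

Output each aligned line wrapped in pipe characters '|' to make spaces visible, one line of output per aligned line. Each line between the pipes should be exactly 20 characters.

Line 1: ['fast', 'bee', 'high', 'for'] (min_width=17, slack=3)
Line 2: ['chemistry', 'I', 'walk'] (min_width=16, slack=4)
Line 3: ['content', 'tower', 'soft'] (min_width=18, slack=2)
Line 4: ['voice'] (min_width=5, slack=15)

Answer: |   fast bee high for|
|    chemistry I walk|
|  content tower soft|
|               voice|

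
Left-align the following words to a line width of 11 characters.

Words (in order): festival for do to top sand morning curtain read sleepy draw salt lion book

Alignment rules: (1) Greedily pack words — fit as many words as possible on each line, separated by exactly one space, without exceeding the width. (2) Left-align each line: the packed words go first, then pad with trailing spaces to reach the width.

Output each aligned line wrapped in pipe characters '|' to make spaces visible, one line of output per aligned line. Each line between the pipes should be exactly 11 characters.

Answer: |festival   |
|for do to  |
|top sand   |
|morning    |
|curtain    |
|read sleepy|
|draw salt  |
|lion book  |

Derivation:
Line 1: ['festival'] (min_width=8, slack=3)
Line 2: ['for', 'do', 'to'] (min_width=9, slack=2)
Line 3: ['top', 'sand'] (min_width=8, slack=3)
Line 4: ['morning'] (min_width=7, slack=4)
Line 5: ['curtain'] (min_width=7, slack=4)
Line 6: ['read', 'sleepy'] (min_width=11, slack=0)
Line 7: ['draw', 'salt'] (min_width=9, slack=2)
Line 8: ['lion', 'book'] (min_width=9, slack=2)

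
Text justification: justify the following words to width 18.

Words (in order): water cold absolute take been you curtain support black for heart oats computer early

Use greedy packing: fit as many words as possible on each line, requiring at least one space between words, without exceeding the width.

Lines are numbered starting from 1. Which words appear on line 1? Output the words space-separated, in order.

Answer: water cold

Derivation:
Line 1: ['water', 'cold'] (min_width=10, slack=8)
Line 2: ['absolute', 'take', 'been'] (min_width=18, slack=0)
Line 3: ['you', 'curtain'] (min_width=11, slack=7)
Line 4: ['support', 'black', 'for'] (min_width=17, slack=1)
Line 5: ['heart', 'oats'] (min_width=10, slack=8)
Line 6: ['computer', 'early'] (min_width=14, slack=4)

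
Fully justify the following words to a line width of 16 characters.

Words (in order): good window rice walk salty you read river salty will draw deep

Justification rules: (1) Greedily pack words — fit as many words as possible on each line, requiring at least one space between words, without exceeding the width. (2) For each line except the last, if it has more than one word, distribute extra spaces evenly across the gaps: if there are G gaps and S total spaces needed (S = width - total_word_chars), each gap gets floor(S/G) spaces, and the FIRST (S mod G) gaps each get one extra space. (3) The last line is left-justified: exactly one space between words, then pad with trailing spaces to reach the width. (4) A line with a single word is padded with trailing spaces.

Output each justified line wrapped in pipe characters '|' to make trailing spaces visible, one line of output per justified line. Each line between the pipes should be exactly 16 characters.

Answer: |good window rice|
|walk  salty  you|
|read river salty|
|will draw deep  |

Derivation:
Line 1: ['good', 'window', 'rice'] (min_width=16, slack=0)
Line 2: ['walk', 'salty', 'you'] (min_width=14, slack=2)
Line 3: ['read', 'river', 'salty'] (min_width=16, slack=0)
Line 4: ['will', 'draw', 'deep'] (min_width=14, slack=2)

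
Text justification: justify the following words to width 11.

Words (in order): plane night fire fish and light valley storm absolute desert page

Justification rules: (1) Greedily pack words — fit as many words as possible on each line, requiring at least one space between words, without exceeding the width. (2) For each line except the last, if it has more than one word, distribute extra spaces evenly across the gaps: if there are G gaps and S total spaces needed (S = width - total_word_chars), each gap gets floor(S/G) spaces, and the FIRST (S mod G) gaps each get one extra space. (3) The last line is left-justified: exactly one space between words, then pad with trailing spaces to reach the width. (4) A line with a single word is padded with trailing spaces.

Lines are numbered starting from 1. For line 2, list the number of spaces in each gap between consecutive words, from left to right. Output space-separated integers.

Line 1: ['plane', 'night'] (min_width=11, slack=0)
Line 2: ['fire', 'fish'] (min_width=9, slack=2)
Line 3: ['and', 'light'] (min_width=9, slack=2)
Line 4: ['valley'] (min_width=6, slack=5)
Line 5: ['storm'] (min_width=5, slack=6)
Line 6: ['absolute'] (min_width=8, slack=3)
Line 7: ['desert', 'page'] (min_width=11, slack=0)

Answer: 3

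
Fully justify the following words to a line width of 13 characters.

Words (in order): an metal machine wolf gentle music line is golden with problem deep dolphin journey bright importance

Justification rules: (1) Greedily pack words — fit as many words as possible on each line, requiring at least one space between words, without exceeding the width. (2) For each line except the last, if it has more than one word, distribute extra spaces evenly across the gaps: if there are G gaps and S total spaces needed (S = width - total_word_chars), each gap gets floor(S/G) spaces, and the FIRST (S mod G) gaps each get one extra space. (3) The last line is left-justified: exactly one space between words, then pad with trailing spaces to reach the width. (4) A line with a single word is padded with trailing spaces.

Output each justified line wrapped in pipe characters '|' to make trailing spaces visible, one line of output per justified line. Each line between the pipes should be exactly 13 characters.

Answer: |an      metal|
|machine  wolf|
|gentle  music|
|line       is|
|golden   with|
|problem  deep|
|dolphin      |
|journey      |
|bright       |
|importance   |

Derivation:
Line 1: ['an', 'metal'] (min_width=8, slack=5)
Line 2: ['machine', 'wolf'] (min_width=12, slack=1)
Line 3: ['gentle', 'music'] (min_width=12, slack=1)
Line 4: ['line', 'is'] (min_width=7, slack=6)
Line 5: ['golden', 'with'] (min_width=11, slack=2)
Line 6: ['problem', 'deep'] (min_width=12, slack=1)
Line 7: ['dolphin'] (min_width=7, slack=6)
Line 8: ['journey'] (min_width=7, slack=6)
Line 9: ['bright'] (min_width=6, slack=7)
Line 10: ['importance'] (min_width=10, slack=3)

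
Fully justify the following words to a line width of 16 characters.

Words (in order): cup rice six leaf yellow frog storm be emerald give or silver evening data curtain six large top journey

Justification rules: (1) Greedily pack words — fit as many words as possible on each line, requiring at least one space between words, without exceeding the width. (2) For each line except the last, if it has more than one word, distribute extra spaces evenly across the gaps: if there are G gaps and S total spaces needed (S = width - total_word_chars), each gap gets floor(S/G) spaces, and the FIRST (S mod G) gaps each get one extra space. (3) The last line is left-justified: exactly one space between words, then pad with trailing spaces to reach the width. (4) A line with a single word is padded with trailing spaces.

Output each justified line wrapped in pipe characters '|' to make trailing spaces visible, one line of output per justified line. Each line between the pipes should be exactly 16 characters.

Line 1: ['cup', 'rice', 'six'] (min_width=12, slack=4)
Line 2: ['leaf', 'yellow', 'frog'] (min_width=16, slack=0)
Line 3: ['storm', 'be', 'emerald'] (min_width=16, slack=0)
Line 4: ['give', 'or', 'silver'] (min_width=14, slack=2)
Line 5: ['evening', 'data'] (min_width=12, slack=4)
Line 6: ['curtain', 'six'] (min_width=11, slack=5)
Line 7: ['large', 'top'] (min_width=9, slack=7)
Line 8: ['journey'] (min_width=7, slack=9)

Answer: |cup   rice   six|
|leaf yellow frog|
|storm be emerald|
|give  or  silver|
|evening     data|
|curtain      six|
|large        top|
|journey         |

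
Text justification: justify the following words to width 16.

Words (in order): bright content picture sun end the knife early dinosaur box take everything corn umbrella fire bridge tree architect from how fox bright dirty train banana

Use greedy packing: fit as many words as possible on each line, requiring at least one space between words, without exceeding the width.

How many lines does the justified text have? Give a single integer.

Line 1: ['bright', 'content'] (min_width=14, slack=2)
Line 2: ['picture', 'sun', 'end'] (min_width=15, slack=1)
Line 3: ['the', 'knife', 'early'] (min_width=15, slack=1)
Line 4: ['dinosaur', 'box'] (min_width=12, slack=4)
Line 5: ['take', 'everything'] (min_width=15, slack=1)
Line 6: ['corn', 'umbrella'] (min_width=13, slack=3)
Line 7: ['fire', 'bridge', 'tree'] (min_width=16, slack=0)
Line 8: ['architect', 'from'] (min_width=14, slack=2)
Line 9: ['how', 'fox', 'bright'] (min_width=14, slack=2)
Line 10: ['dirty', 'train'] (min_width=11, slack=5)
Line 11: ['banana'] (min_width=6, slack=10)
Total lines: 11

Answer: 11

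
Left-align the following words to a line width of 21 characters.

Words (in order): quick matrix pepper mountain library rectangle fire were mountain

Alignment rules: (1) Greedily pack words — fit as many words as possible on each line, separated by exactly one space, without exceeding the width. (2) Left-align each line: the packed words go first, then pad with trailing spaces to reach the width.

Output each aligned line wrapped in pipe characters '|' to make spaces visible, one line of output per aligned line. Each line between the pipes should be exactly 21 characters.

Line 1: ['quick', 'matrix', 'pepper'] (min_width=19, slack=2)
Line 2: ['mountain', 'library'] (min_width=16, slack=5)
Line 3: ['rectangle', 'fire', 'were'] (min_width=19, slack=2)
Line 4: ['mountain'] (min_width=8, slack=13)

Answer: |quick matrix pepper  |
|mountain library     |
|rectangle fire were  |
|mountain             |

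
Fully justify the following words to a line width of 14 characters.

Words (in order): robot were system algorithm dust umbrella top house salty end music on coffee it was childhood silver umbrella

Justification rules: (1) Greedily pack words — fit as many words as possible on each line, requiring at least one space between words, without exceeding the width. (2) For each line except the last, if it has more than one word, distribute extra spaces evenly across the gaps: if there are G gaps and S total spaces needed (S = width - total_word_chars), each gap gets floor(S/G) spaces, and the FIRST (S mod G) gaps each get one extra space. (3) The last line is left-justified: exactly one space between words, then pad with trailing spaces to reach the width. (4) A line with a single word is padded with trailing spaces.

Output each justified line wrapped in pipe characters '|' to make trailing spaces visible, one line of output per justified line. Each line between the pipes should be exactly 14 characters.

Line 1: ['robot', 'were'] (min_width=10, slack=4)
Line 2: ['system'] (min_width=6, slack=8)
Line 3: ['algorithm', 'dust'] (min_width=14, slack=0)
Line 4: ['umbrella', 'top'] (min_width=12, slack=2)
Line 5: ['house', 'salty'] (min_width=11, slack=3)
Line 6: ['end', 'music', 'on'] (min_width=12, slack=2)
Line 7: ['coffee', 'it', 'was'] (min_width=13, slack=1)
Line 8: ['childhood'] (min_width=9, slack=5)
Line 9: ['silver'] (min_width=6, slack=8)
Line 10: ['umbrella'] (min_width=8, slack=6)

Answer: |robot     were|
|system        |
|algorithm dust|
|umbrella   top|
|house    salty|
|end  music  on|
|coffee  it was|
|childhood     |
|silver        |
|umbrella      |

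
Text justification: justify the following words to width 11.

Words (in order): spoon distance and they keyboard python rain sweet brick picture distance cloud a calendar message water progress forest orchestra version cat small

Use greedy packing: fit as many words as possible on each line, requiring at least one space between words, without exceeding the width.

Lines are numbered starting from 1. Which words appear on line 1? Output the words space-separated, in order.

Line 1: ['spoon'] (min_width=5, slack=6)
Line 2: ['distance'] (min_width=8, slack=3)
Line 3: ['and', 'they'] (min_width=8, slack=3)
Line 4: ['keyboard'] (min_width=8, slack=3)
Line 5: ['python', 'rain'] (min_width=11, slack=0)
Line 6: ['sweet', 'brick'] (min_width=11, slack=0)
Line 7: ['picture'] (min_width=7, slack=4)
Line 8: ['distance'] (min_width=8, slack=3)
Line 9: ['cloud', 'a'] (min_width=7, slack=4)
Line 10: ['calendar'] (min_width=8, slack=3)
Line 11: ['message'] (min_width=7, slack=4)
Line 12: ['water'] (min_width=5, slack=6)
Line 13: ['progress'] (min_width=8, slack=3)
Line 14: ['forest'] (min_width=6, slack=5)
Line 15: ['orchestra'] (min_width=9, slack=2)
Line 16: ['version', 'cat'] (min_width=11, slack=0)
Line 17: ['small'] (min_width=5, slack=6)

Answer: spoon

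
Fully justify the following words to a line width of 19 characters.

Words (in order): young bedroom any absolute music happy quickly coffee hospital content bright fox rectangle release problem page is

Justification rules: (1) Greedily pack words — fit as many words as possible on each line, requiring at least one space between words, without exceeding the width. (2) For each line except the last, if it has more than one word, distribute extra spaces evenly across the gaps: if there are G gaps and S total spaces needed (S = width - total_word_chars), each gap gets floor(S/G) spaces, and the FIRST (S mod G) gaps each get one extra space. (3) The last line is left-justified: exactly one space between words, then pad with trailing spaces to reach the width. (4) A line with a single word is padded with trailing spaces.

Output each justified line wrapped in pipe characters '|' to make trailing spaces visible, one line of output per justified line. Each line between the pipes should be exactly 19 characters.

Line 1: ['young', 'bedroom', 'any'] (min_width=17, slack=2)
Line 2: ['absolute', 'music'] (min_width=14, slack=5)
Line 3: ['happy', 'quickly'] (min_width=13, slack=6)
Line 4: ['coffee', 'hospital'] (min_width=15, slack=4)
Line 5: ['content', 'bright', 'fox'] (min_width=18, slack=1)
Line 6: ['rectangle', 'release'] (min_width=17, slack=2)
Line 7: ['problem', 'page', 'is'] (min_width=15, slack=4)

Answer: |young  bedroom  any|
|absolute      music|
|happy       quickly|
|coffee     hospital|
|content  bright fox|
|rectangle   release|
|problem page is    |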